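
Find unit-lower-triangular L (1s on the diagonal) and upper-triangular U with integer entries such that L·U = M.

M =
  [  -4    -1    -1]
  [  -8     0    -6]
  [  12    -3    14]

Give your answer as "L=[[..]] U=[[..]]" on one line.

L=[[1,0,0],[2,1,0],[-3,-3,1]] U=[[-4,-1,-1],[0,2,-4],[0,0,-1]]

  row1 -= 2·row0 → [0,2,-4]
  row2 -= -3·row0 → [0,-6,11]
  row2 -= -3·row1 → [0,0,-1]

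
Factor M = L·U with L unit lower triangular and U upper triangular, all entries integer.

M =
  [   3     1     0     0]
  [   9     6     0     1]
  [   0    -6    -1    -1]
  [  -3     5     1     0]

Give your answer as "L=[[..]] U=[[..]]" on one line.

  row1 -= 3·row0 → [0,3,0,1]
  row2 -= 0·row0 → [0,-6,-1,-1]
  row3 -= -1·row0 → [0,6,1,0]
  row2 -= -2·row1 → [0,0,-1,1]
  row3 -= 2·row1 → [0,0,1,-2]
  row3 -= -1·row2 → [0,0,0,-1]

L=[[1,0,0,0],[3,1,0,0],[0,-2,1,0],[-1,2,-1,1]] U=[[3,1,0,0],[0,3,0,1],[0,0,-1,1],[0,0,0,-1]]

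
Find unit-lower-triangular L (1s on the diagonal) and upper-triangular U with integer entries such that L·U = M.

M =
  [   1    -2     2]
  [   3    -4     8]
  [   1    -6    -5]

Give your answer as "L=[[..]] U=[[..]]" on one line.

L=[[1,0,0],[3,1,0],[1,-2,1]] U=[[1,-2,2],[0,2,2],[0,0,-3]]

  r1 -= 3·r0 → [0,2,2]
  r2 -= 1·r0 → [0,-4,-7]
  r2 -= -2·r1 → [0,0,-3]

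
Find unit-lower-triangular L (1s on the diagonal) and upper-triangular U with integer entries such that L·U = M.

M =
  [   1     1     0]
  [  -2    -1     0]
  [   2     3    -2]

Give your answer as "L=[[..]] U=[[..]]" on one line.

L=[[1,0,0],[-2,1,0],[2,1,1]] U=[[1,1,0],[0,1,0],[0,0,-2]]

  r1 -= -2·r0 → [0,1,0]
  r2 -= 2·r0 → [0,1,-2]
  r2 -= 1·r1 → [0,0,-2]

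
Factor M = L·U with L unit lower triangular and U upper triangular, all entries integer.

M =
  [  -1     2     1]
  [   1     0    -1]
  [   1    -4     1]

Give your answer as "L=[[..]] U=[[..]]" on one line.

L=[[1,0,0],[-1,1,0],[-1,-1,1]] U=[[-1,2,1],[0,2,0],[0,0,2]]

  row1 -= -1·row0 → [0,2,0]
  row2 -= -1·row0 → [0,-2,2]
  row2 -= -1·row1 → [0,0,2]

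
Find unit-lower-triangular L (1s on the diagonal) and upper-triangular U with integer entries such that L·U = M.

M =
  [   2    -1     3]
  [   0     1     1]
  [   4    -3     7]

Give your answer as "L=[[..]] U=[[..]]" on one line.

  r1 -= 0·r0 → [0,1,1]
  r2 -= 2·r0 → [0,-1,1]
  r2 -= -1·r1 → [0,0,2]

L=[[1,0,0],[0,1,0],[2,-1,1]] U=[[2,-1,3],[0,1,1],[0,0,2]]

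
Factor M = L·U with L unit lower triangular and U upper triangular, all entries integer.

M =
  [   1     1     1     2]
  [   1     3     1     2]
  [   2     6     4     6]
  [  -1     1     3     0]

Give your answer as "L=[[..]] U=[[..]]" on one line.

  R1 -= 1·R0 → [0,2,0,0]
  R2 -= 2·R0 → [0,4,2,2]
  R3 -= -1·R0 → [0,2,4,2]
  R2 -= 2·R1 → [0,0,2,2]
  R3 -= 1·R1 → [0,0,4,2]
  R3 -= 2·R2 → [0,0,0,-2]

L=[[1,0,0,0],[1,1,0,0],[2,2,1,0],[-1,1,2,1]] U=[[1,1,1,2],[0,2,0,0],[0,0,2,2],[0,0,0,-2]]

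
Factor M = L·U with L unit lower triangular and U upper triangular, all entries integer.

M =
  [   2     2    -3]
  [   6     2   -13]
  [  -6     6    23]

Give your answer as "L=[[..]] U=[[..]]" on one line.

L=[[1,0,0],[3,1,0],[-3,-3,1]] U=[[2,2,-3],[0,-4,-4],[0,0,2]]

  row1 -= 3·row0 → [0,-4,-4]
  row2 -= -3·row0 → [0,12,14]
  row2 -= -3·row1 → [0,0,2]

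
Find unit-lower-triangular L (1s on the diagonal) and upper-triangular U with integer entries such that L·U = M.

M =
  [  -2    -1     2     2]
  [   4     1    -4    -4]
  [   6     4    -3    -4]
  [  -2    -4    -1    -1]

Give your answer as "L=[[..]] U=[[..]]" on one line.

  row1 -= -2·row0 → [0,-1,0,0]
  row2 -= -3·row0 → [0,1,3,2]
  row3 -= 1·row0 → [0,-3,-3,-3]
  row2 -= -1·row1 → [0,0,3,2]
  row3 -= 3·row1 → [0,0,-3,-3]
  row3 -= -1·row2 → [0,0,0,-1]

L=[[1,0,0,0],[-2,1,0,0],[-3,-1,1,0],[1,3,-1,1]] U=[[-2,-1,2,2],[0,-1,0,0],[0,0,3,2],[0,0,0,-1]]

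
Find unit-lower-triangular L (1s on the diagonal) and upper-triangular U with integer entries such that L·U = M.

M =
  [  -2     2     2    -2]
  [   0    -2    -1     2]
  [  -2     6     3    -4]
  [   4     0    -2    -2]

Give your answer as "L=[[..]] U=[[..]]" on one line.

  r1 -= 0·r0 → [0,-2,-1,2]
  r2 -= 1·r0 → [0,4,1,-2]
  r3 -= -2·r0 → [0,4,2,-6]
  r2 -= -2·r1 → [0,0,-1,2]
  r3 -= -2·r1 → [0,0,0,-2]
  r3 -= 0·r2 → [0,0,0,-2]

L=[[1,0,0,0],[0,1,0,0],[1,-2,1,0],[-2,-2,0,1]] U=[[-2,2,2,-2],[0,-2,-1,2],[0,0,-1,2],[0,0,0,-2]]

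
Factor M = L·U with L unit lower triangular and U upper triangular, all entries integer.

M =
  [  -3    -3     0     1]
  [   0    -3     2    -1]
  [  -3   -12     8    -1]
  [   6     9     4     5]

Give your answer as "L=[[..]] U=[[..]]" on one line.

  r1 -= 0·r0 → [0,-3,2,-1]
  r2 -= 1·r0 → [0,-9,8,-2]
  r3 -= -2·r0 → [0,3,4,7]
  r2 -= 3·r1 → [0,0,2,1]
  r3 -= -1·r1 → [0,0,6,6]
  r3 -= 3·r2 → [0,0,0,3]

L=[[1,0,0,0],[0,1,0,0],[1,3,1,0],[-2,-1,3,1]] U=[[-3,-3,0,1],[0,-3,2,-1],[0,0,2,1],[0,0,0,3]]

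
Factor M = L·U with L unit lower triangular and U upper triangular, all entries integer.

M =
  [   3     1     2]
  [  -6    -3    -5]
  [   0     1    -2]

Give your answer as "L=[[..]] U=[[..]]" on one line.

  r1 -= -2·r0 → [0,-1,-1]
  r2 -= 0·r0 → [0,1,-2]
  r2 -= -1·r1 → [0,0,-3]

L=[[1,0,0],[-2,1,0],[0,-1,1]] U=[[3,1,2],[0,-1,-1],[0,0,-3]]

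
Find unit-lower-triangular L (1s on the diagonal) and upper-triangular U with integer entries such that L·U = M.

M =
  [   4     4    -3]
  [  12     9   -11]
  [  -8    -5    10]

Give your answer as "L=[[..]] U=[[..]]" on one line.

  r1 -= 3·r0 → [0,-3,-2]
  r2 -= -2·r0 → [0,3,4]
  r2 -= -1·r1 → [0,0,2]

L=[[1,0,0],[3,1,0],[-2,-1,1]] U=[[4,4,-3],[0,-3,-2],[0,0,2]]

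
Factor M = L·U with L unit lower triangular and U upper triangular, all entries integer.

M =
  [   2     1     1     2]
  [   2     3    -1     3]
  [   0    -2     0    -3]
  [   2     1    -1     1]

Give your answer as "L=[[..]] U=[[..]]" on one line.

  row1 -= 1·row0 → [0,2,-2,1]
  row2 -= 0·row0 → [0,-2,0,-3]
  row3 -= 1·row0 → [0,0,-2,-1]
  row2 -= -1·row1 → [0,0,-2,-2]
  row3 -= 0·row1 → [0,0,-2,-1]
  row3 -= 1·row2 → [0,0,0,1]

L=[[1,0,0,0],[1,1,0,0],[0,-1,1,0],[1,0,1,1]] U=[[2,1,1,2],[0,2,-2,1],[0,0,-2,-2],[0,0,0,1]]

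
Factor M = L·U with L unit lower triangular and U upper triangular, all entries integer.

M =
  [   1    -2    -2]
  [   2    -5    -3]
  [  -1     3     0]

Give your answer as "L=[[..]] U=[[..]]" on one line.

L=[[1,0,0],[2,1,0],[-1,-1,1]] U=[[1,-2,-2],[0,-1,1],[0,0,-1]]

  r1 -= 2·r0 → [0,-1,1]
  r2 -= -1·r0 → [0,1,-2]
  r2 -= -1·r1 → [0,0,-1]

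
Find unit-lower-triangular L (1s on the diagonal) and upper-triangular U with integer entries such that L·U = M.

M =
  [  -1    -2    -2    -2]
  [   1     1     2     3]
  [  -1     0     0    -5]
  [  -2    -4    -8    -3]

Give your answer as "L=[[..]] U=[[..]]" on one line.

  r1 -= -1·r0 → [0,-1,0,1]
  r2 -= 1·r0 → [0,2,2,-3]
  r3 -= 2·r0 → [0,0,-4,1]
  r2 -= -2·r1 → [0,0,2,-1]
  r3 -= 0·r1 → [0,0,-4,1]
  r3 -= -2·r2 → [0,0,0,-1]

L=[[1,0,0,0],[-1,1,0,0],[1,-2,1,0],[2,0,-2,1]] U=[[-1,-2,-2,-2],[0,-1,0,1],[0,0,2,-1],[0,0,0,-1]]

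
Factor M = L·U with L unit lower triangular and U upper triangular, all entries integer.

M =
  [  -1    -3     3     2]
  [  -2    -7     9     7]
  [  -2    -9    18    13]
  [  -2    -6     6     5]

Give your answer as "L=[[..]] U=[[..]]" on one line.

  R1 -= 2·R0 → [0,-1,3,3]
  R2 -= 2·R0 → [0,-3,12,9]
  R3 -= 2·R0 → [0,0,0,1]
  R2 -= 3·R1 → [0,0,3,0]
  R3 -= 0·R1 → [0,0,0,1]
  R3 -= 0·R2 → [0,0,0,1]

L=[[1,0,0,0],[2,1,0,0],[2,3,1,0],[2,0,0,1]] U=[[-1,-3,3,2],[0,-1,3,3],[0,0,3,0],[0,0,0,1]]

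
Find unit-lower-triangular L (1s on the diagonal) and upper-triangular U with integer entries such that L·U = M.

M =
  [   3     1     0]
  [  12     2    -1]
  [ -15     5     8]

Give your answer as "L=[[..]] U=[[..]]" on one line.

L=[[1,0,0],[4,1,0],[-5,-5,1]] U=[[3,1,0],[0,-2,-1],[0,0,3]]

  R1 -= 4·R0 → [0,-2,-1]
  R2 -= -5·R0 → [0,10,8]
  R2 -= -5·R1 → [0,0,3]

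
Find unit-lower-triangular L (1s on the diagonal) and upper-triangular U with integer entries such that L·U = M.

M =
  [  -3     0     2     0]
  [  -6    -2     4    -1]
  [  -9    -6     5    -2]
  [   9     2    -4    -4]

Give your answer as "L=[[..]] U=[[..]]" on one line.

  R1 -= 2·R0 → [0,-2,0,-1]
  R2 -= 3·R0 → [0,-6,-1,-2]
  R3 -= -3·R0 → [0,2,2,-4]
  R2 -= 3·R1 → [0,0,-1,1]
  R3 -= -1·R1 → [0,0,2,-5]
  R3 -= -2·R2 → [0,0,0,-3]

L=[[1,0,0,0],[2,1,0,0],[3,3,1,0],[-3,-1,-2,1]] U=[[-3,0,2,0],[0,-2,0,-1],[0,0,-1,1],[0,0,0,-3]]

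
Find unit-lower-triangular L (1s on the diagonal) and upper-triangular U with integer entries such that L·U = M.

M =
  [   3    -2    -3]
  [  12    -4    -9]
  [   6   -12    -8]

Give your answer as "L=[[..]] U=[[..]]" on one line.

  r1 -= 4·r0 → [0,4,3]
  r2 -= 2·r0 → [0,-8,-2]
  r2 -= -2·r1 → [0,0,4]

L=[[1,0,0],[4,1,0],[2,-2,1]] U=[[3,-2,-3],[0,4,3],[0,0,4]]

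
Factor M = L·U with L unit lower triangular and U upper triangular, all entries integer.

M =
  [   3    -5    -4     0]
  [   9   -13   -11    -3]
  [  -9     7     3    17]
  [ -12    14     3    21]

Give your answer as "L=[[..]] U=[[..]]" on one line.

L=[[1,0,0,0],[3,1,0,0],[-3,-4,1,0],[-4,-3,2,1]] U=[[3,-5,-4,0],[0,2,1,-3],[0,0,-5,5],[0,0,0,2]]

  row1 -= 3·row0 → [0,2,1,-3]
  row2 -= -3·row0 → [0,-8,-9,17]
  row3 -= -4·row0 → [0,-6,-13,21]
  row2 -= -4·row1 → [0,0,-5,5]
  row3 -= -3·row1 → [0,0,-10,12]
  row3 -= 2·row2 → [0,0,0,2]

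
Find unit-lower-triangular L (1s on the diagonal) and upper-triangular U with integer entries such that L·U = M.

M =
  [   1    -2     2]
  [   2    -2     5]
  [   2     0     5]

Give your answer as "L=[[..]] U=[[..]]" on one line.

  r1 -= 2·r0 → [0,2,1]
  r2 -= 2·r0 → [0,4,1]
  r2 -= 2·r1 → [0,0,-1]

L=[[1,0,0],[2,1,0],[2,2,1]] U=[[1,-2,2],[0,2,1],[0,0,-1]]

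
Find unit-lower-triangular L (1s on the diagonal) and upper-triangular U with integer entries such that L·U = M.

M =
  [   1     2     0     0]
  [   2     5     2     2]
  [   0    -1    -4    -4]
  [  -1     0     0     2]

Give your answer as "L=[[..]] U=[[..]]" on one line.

L=[[1,0,0,0],[2,1,0,0],[0,-1,1,0],[-1,2,2,1]] U=[[1,2,0,0],[0,1,2,2],[0,0,-2,-2],[0,0,0,2]]

  row1 -= 2·row0 → [0,1,2,2]
  row2 -= 0·row0 → [0,-1,-4,-4]
  row3 -= -1·row0 → [0,2,0,2]
  row2 -= -1·row1 → [0,0,-2,-2]
  row3 -= 2·row1 → [0,0,-4,-2]
  row3 -= 2·row2 → [0,0,0,2]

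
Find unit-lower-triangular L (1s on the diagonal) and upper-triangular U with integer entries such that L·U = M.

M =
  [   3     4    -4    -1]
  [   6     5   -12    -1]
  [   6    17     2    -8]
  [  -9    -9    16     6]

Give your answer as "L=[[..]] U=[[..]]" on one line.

L=[[1,0,0,0],[2,1,0,0],[2,-3,1,0],[-3,-1,0,1]] U=[[3,4,-4,-1],[0,-3,-4,1],[0,0,-2,-3],[0,0,0,4]]

  R1 -= 2·R0 → [0,-3,-4,1]
  R2 -= 2·R0 → [0,9,10,-6]
  R3 -= -3·R0 → [0,3,4,3]
  R2 -= -3·R1 → [0,0,-2,-3]
  R3 -= -1·R1 → [0,0,0,4]
  R3 -= 0·R2 → [0,0,0,4]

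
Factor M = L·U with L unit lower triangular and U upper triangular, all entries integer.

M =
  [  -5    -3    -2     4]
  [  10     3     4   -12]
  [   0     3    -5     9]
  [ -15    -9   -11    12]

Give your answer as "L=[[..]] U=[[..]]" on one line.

  R1 -= -2·R0 → [0,-3,0,-4]
  R2 -= 0·R0 → [0,3,-5,9]
  R3 -= 3·R0 → [0,0,-5,0]
  R2 -= -1·R1 → [0,0,-5,5]
  R3 -= 0·R1 → [0,0,-5,0]
  R3 -= 1·R2 → [0,0,0,-5]

L=[[1,0,0,0],[-2,1,0,0],[0,-1,1,0],[3,0,1,1]] U=[[-5,-3,-2,4],[0,-3,0,-4],[0,0,-5,5],[0,0,0,-5]]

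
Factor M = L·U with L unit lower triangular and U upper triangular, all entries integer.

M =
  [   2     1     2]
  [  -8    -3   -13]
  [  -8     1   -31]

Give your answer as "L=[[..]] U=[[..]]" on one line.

  row1 -= -4·row0 → [0,1,-5]
  row2 -= -4·row0 → [0,5,-23]
  row2 -= 5·row1 → [0,0,2]

L=[[1,0,0],[-4,1,0],[-4,5,1]] U=[[2,1,2],[0,1,-5],[0,0,2]]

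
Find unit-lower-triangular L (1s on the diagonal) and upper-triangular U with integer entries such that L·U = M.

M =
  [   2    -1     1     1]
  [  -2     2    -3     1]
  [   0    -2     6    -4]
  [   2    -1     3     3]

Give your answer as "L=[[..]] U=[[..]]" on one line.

  R1 -= -1·R0 → [0,1,-2,2]
  R2 -= 0·R0 → [0,-2,6,-4]
  R3 -= 1·R0 → [0,0,2,2]
  R2 -= -2·R1 → [0,0,2,0]
  R3 -= 0·R1 → [0,0,2,2]
  R3 -= 1·R2 → [0,0,0,2]

L=[[1,0,0,0],[-1,1,0,0],[0,-2,1,0],[1,0,1,1]] U=[[2,-1,1,1],[0,1,-2,2],[0,0,2,0],[0,0,0,2]]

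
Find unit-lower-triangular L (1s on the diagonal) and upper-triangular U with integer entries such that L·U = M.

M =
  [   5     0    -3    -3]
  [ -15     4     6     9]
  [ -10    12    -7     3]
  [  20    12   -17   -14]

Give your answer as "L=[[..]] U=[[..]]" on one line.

  r1 -= -3·r0 → [0,4,-3,0]
  r2 -= -2·r0 → [0,12,-13,-3]
  r3 -= 4·r0 → [0,12,-5,-2]
  r2 -= 3·r1 → [0,0,-4,-3]
  r3 -= 3·r1 → [0,0,4,-2]
  r3 -= -1·r2 → [0,0,0,-5]

L=[[1,0,0,0],[-3,1,0,0],[-2,3,1,0],[4,3,-1,1]] U=[[5,0,-3,-3],[0,4,-3,0],[0,0,-4,-3],[0,0,0,-5]]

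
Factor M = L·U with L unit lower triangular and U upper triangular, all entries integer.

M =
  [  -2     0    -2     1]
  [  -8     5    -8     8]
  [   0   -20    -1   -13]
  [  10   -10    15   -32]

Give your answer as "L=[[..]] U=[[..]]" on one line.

L=[[1,0,0,0],[4,1,0,0],[0,-4,1,0],[-5,-2,-5,1]] U=[[-2,0,-2,1],[0,5,0,4],[0,0,-1,3],[0,0,0,-4]]

  r1 -= 4·r0 → [0,5,0,4]
  r2 -= 0·r0 → [0,-20,-1,-13]
  r3 -= -5·r0 → [0,-10,5,-27]
  r2 -= -4·r1 → [0,0,-1,3]
  r3 -= -2·r1 → [0,0,5,-19]
  r3 -= -5·r2 → [0,0,0,-4]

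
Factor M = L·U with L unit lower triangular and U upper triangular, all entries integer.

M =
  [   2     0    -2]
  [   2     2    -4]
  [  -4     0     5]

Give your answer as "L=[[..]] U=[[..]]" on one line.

L=[[1,0,0],[1,1,0],[-2,0,1]] U=[[2,0,-2],[0,2,-2],[0,0,1]]

  r1 -= 1·r0 → [0,2,-2]
  r2 -= -2·r0 → [0,0,1]
  r2 -= 0·r1 → [0,0,1]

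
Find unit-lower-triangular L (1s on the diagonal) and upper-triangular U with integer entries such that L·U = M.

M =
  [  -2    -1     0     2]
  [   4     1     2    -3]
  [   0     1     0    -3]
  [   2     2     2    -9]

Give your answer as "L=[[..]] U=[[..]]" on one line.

  r1 -= -2·r0 → [0,-1,2,1]
  r2 -= 0·r0 → [0,1,0,-3]
  r3 -= -1·r0 → [0,1,2,-7]
  r2 -= -1·r1 → [0,0,2,-2]
  r3 -= -1·r1 → [0,0,4,-6]
  r3 -= 2·r2 → [0,0,0,-2]

L=[[1,0,0,0],[-2,1,0,0],[0,-1,1,0],[-1,-1,2,1]] U=[[-2,-1,0,2],[0,-1,2,1],[0,0,2,-2],[0,0,0,-2]]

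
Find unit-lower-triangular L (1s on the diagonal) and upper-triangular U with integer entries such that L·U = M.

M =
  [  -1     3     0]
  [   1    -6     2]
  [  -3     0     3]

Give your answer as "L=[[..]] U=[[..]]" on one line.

  r1 -= -1·r0 → [0,-3,2]
  r2 -= 3·r0 → [0,-9,3]
  r2 -= 3·r1 → [0,0,-3]

L=[[1,0,0],[-1,1,0],[3,3,1]] U=[[-1,3,0],[0,-3,2],[0,0,-3]]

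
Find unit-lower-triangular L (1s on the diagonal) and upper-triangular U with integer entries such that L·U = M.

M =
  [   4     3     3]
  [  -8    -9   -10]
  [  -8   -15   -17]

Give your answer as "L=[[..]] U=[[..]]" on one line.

  row1 -= -2·row0 → [0,-3,-4]
  row2 -= -2·row0 → [0,-9,-11]
  row2 -= 3·row1 → [0,0,1]

L=[[1,0,0],[-2,1,0],[-2,3,1]] U=[[4,3,3],[0,-3,-4],[0,0,1]]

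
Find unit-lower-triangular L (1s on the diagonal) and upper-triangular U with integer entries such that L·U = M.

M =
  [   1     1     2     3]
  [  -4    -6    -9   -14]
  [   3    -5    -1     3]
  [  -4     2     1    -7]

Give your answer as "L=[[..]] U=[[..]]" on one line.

L=[[1,0,0,0],[-4,1,0,0],[3,4,1,0],[-4,-3,-2,1]] U=[[1,1,2,3],[0,-2,-1,-2],[0,0,-3,2],[0,0,0,3]]

  R1 -= -4·R0 → [0,-2,-1,-2]
  R2 -= 3·R0 → [0,-8,-7,-6]
  R3 -= -4·R0 → [0,6,9,5]
  R2 -= 4·R1 → [0,0,-3,2]
  R3 -= -3·R1 → [0,0,6,-1]
  R3 -= -2·R2 → [0,0,0,3]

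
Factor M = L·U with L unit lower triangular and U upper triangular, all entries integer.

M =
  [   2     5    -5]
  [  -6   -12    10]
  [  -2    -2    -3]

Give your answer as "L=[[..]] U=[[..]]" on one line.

L=[[1,0,0],[-3,1,0],[-1,1,1]] U=[[2,5,-5],[0,3,-5],[0,0,-3]]

  r1 -= -3·r0 → [0,3,-5]
  r2 -= -1·r0 → [0,3,-8]
  r2 -= 1·r1 → [0,0,-3]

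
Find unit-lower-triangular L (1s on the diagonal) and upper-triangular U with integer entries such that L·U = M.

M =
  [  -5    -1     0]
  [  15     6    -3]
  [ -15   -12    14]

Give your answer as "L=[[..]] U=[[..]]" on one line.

  R1 -= -3·R0 → [0,3,-3]
  R2 -= 3·R0 → [0,-9,14]
  R2 -= -3·R1 → [0,0,5]

L=[[1,0,0],[-3,1,0],[3,-3,1]] U=[[-5,-1,0],[0,3,-3],[0,0,5]]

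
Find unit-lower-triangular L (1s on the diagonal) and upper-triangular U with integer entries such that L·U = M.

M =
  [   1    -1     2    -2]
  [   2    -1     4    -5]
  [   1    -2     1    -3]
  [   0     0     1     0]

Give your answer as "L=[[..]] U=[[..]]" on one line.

L=[[1,0,0,0],[2,1,0,0],[1,-1,1,0],[0,0,-1,1]] U=[[1,-1,2,-2],[0,1,0,-1],[0,0,-1,-2],[0,0,0,-2]]

  R1 -= 2·R0 → [0,1,0,-1]
  R2 -= 1·R0 → [0,-1,-1,-1]
  R3 -= 0·R0 → [0,0,1,0]
  R2 -= -1·R1 → [0,0,-1,-2]
  R3 -= 0·R1 → [0,0,1,0]
  R3 -= -1·R2 → [0,0,0,-2]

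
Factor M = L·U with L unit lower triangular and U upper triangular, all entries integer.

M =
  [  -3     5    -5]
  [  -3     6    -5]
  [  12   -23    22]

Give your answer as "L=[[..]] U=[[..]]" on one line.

  row1 -= 1·row0 → [0,1,0]
  row2 -= -4·row0 → [0,-3,2]
  row2 -= -3·row1 → [0,0,2]

L=[[1,0,0],[1,1,0],[-4,-3,1]] U=[[-3,5,-5],[0,1,0],[0,0,2]]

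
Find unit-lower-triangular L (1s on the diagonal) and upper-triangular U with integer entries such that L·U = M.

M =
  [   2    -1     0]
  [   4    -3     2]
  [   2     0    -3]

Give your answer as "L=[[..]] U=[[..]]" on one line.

  row1 -= 2·row0 → [0,-1,2]
  row2 -= 1·row0 → [0,1,-3]
  row2 -= -1·row1 → [0,0,-1]

L=[[1,0,0],[2,1,0],[1,-1,1]] U=[[2,-1,0],[0,-1,2],[0,0,-1]]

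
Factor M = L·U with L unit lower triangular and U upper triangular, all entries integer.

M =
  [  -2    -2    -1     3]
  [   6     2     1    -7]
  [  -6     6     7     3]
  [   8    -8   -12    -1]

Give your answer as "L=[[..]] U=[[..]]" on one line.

L=[[1,0,0,0],[-3,1,0,0],[3,-3,1,0],[-4,4,-2,1]] U=[[-2,-2,-1,3],[0,-4,-2,2],[0,0,4,0],[0,0,0,3]]

  row1 -= -3·row0 → [0,-4,-2,2]
  row2 -= 3·row0 → [0,12,10,-6]
  row3 -= -4·row0 → [0,-16,-16,11]
  row2 -= -3·row1 → [0,0,4,0]
  row3 -= 4·row1 → [0,0,-8,3]
  row3 -= -2·row2 → [0,0,0,3]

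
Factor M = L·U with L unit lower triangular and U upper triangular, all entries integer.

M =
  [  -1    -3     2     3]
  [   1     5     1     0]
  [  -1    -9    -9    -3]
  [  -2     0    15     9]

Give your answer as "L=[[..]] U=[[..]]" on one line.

  row1 -= -1·row0 → [0,2,3,3]
  row2 -= 1·row0 → [0,-6,-11,-6]
  row3 -= 2·row0 → [0,6,11,3]
  row2 -= -3·row1 → [0,0,-2,3]
  row3 -= 3·row1 → [0,0,2,-6]
  row3 -= -1·row2 → [0,0,0,-3]

L=[[1,0,0,0],[-1,1,0,0],[1,-3,1,0],[2,3,-1,1]] U=[[-1,-3,2,3],[0,2,3,3],[0,0,-2,3],[0,0,0,-3]]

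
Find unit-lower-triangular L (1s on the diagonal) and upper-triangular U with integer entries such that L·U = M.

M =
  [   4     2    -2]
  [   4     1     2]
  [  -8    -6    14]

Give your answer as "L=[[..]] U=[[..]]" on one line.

  r1 -= 1·r0 → [0,-1,4]
  r2 -= -2·r0 → [0,-2,10]
  r2 -= 2·r1 → [0,0,2]

L=[[1,0,0],[1,1,0],[-2,2,1]] U=[[4,2,-2],[0,-1,4],[0,0,2]]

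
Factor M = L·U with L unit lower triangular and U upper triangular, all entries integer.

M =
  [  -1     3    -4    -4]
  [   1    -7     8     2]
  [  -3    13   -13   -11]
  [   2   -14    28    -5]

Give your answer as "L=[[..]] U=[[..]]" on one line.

  R1 -= -1·R0 → [0,-4,4,-2]
  R2 -= 3·R0 → [0,4,-1,1]
  R3 -= -2·R0 → [0,-8,20,-13]
  R2 -= -1·R1 → [0,0,3,-1]
  R3 -= 2·R1 → [0,0,12,-9]
  R3 -= 4·R2 → [0,0,0,-5]

L=[[1,0,0,0],[-1,1,0,0],[3,-1,1,0],[-2,2,4,1]] U=[[-1,3,-4,-4],[0,-4,4,-2],[0,0,3,-1],[0,0,0,-5]]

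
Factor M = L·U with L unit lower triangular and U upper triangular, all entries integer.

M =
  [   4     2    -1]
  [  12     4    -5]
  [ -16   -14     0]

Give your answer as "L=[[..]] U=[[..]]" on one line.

L=[[1,0,0],[3,1,0],[-4,3,1]] U=[[4,2,-1],[0,-2,-2],[0,0,2]]

  r1 -= 3·r0 → [0,-2,-2]
  r2 -= -4·r0 → [0,-6,-4]
  r2 -= 3·r1 → [0,0,2]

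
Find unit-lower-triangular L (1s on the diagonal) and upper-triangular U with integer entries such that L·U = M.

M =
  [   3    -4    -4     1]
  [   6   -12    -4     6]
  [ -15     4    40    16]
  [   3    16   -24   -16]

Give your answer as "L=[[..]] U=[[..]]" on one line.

L=[[1,0,0,0],[2,1,0,0],[-5,4,1,0],[1,-5,0,1]] U=[[3,-4,-4,1],[0,-4,4,4],[0,0,4,5],[0,0,0,3]]

  r1 -= 2·r0 → [0,-4,4,4]
  r2 -= -5·r0 → [0,-16,20,21]
  r3 -= 1·r0 → [0,20,-20,-17]
  r2 -= 4·r1 → [0,0,4,5]
  r3 -= -5·r1 → [0,0,0,3]
  r3 -= 0·r2 → [0,0,0,3]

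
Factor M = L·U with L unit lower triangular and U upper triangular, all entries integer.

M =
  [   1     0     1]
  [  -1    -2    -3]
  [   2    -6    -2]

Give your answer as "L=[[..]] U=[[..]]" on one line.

  r1 -= -1·r0 → [0,-2,-2]
  r2 -= 2·r0 → [0,-6,-4]
  r2 -= 3·r1 → [0,0,2]

L=[[1,0,0],[-1,1,0],[2,3,1]] U=[[1,0,1],[0,-2,-2],[0,0,2]]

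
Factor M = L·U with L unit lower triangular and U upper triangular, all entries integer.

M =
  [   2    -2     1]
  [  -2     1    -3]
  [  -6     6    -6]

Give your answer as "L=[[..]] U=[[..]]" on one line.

  R1 -= -1·R0 → [0,-1,-2]
  R2 -= -3·R0 → [0,0,-3]
  R2 -= 0·R1 → [0,0,-3]

L=[[1,0,0],[-1,1,0],[-3,0,1]] U=[[2,-2,1],[0,-1,-2],[0,0,-3]]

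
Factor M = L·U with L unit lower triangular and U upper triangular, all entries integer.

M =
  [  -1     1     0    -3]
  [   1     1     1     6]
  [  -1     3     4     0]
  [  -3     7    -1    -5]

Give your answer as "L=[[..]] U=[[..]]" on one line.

L=[[1,0,0,0],[-1,1,0,0],[1,1,1,0],[3,2,-1,1]] U=[[-1,1,0,-3],[0,2,1,3],[0,0,3,0],[0,0,0,-2]]

  row1 -= -1·row0 → [0,2,1,3]
  row2 -= 1·row0 → [0,2,4,3]
  row3 -= 3·row0 → [0,4,-1,4]
  row2 -= 1·row1 → [0,0,3,0]
  row3 -= 2·row1 → [0,0,-3,-2]
  row3 -= -1·row2 → [0,0,0,-2]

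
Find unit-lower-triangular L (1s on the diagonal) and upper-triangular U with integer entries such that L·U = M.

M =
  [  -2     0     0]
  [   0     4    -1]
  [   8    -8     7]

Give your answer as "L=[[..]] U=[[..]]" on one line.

L=[[1,0,0],[0,1,0],[-4,-2,1]] U=[[-2,0,0],[0,4,-1],[0,0,5]]

  row1 -= 0·row0 → [0,4,-1]
  row2 -= -4·row0 → [0,-8,7]
  row2 -= -2·row1 → [0,0,5]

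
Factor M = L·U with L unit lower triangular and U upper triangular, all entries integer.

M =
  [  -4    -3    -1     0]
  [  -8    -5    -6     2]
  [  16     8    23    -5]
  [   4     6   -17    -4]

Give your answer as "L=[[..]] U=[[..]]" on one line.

L=[[1,0,0,0],[2,1,0,0],[-4,-4,1,0],[-1,3,-2,1]] U=[[-4,-3,-1,0],[0,1,-4,2],[0,0,3,3],[0,0,0,-4]]

  R1 -= 2·R0 → [0,1,-4,2]
  R2 -= -4·R0 → [0,-4,19,-5]
  R3 -= -1·R0 → [0,3,-18,-4]
  R2 -= -4·R1 → [0,0,3,3]
  R3 -= 3·R1 → [0,0,-6,-10]
  R3 -= -2·R2 → [0,0,0,-4]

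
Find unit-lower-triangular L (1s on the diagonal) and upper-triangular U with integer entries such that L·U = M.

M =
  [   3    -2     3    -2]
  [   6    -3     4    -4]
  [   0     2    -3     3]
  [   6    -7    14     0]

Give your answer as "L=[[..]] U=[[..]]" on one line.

L=[[1,0,0,0],[2,1,0,0],[0,2,1,0],[2,-3,2,1]] U=[[3,-2,3,-2],[0,1,-2,0],[0,0,1,3],[0,0,0,-2]]

  r1 -= 2·r0 → [0,1,-2,0]
  r2 -= 0·r0 → [0,2,-3,3]
  r3 -= 2·r0 → [0,-3,8,4]
  r2 -= 2·r1 → [0,0,1,3]
  r3 -= -3·r1 → [0,0,2,4]
  r3 -= 2·r2 → [0,0,0,-2]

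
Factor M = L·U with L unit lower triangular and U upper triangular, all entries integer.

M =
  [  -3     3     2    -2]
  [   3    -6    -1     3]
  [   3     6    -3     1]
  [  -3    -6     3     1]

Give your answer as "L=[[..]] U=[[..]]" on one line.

  R1 -= -1·R0 → [0,-3,1,1]
  R2 -= -1·R0 → [0,9,-1,-1]
  R3 -= 1·R0 → [0,-9,1,3]
  R2 -= -3·R1 → [0,0,2,2]
  R3 -= 3·R1 → [0,0,-2,0]
  R3 -= -1·R2 → [0,0,0,2]

L=[[1,0,0,0],[-1,1,0,0],[-1,-3,1,0],[1,3,-1,1]] U=[[-3,3,2,-2],[0,-3,1,1],[0,0,2,2],[0,0,0,2]]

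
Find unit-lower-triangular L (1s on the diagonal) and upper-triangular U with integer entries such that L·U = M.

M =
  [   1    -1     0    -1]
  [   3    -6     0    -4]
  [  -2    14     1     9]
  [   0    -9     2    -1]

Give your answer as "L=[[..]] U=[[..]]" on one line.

L=[[1,0,0,0],[3,1,0,0],[-2,-4,1,0],[0,3,2,1]] U=[[1,-1,0,-1],[0,-3,0,-1],[0,0,1,3],[0,0,0,-4]]

  row1 -= 3·row0 → [0,-3,0,-1]
  row2 -= -2·row0 → [0,12,1,7]
  row3 -= 0·row0 → [0,-9,2,-1]
  row2 -= -4·row1 → [0,0,1,3]
  row3 -= 3·row1 → [0,0,2,2]
  row3 -= 2·row2 → [0,0,0,-4]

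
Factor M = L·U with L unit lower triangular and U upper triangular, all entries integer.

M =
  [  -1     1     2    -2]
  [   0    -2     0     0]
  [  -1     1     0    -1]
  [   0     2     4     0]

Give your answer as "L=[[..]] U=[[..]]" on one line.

L=[[1,0,0,0],[0,1,0,0],[1,0,1,0],[0,-1,-2,1]] U=[[-1,1,2,-2],[0,-2,0,0],[0,0,-2,1],[0,0,0,2]]

  r1 -= 0·r0 → [0,-2,0,0]
  r2 -= 1·r0 → [0,0,-2,1]
  r3 -= 0·r0 → [0,2,4,0]
  r2 -= 0·r1 → [0,0,-2,1]
  r3 -= -1·r1 → [0,0,4,0]
  r3 -= -2·r2 → [0,0,0,2]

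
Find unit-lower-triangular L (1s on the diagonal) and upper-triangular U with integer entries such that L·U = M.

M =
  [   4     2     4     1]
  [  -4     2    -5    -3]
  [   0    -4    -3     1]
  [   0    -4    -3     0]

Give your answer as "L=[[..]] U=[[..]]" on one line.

  row1 -= -1·row0 → [0,4,-1,-2]
  row2 -= 0·row0 → [0,-4,-3,1]
  row3 -= 0·row0 → [0,-4,-3,0]
  row2 -= -1·row1 → [0,0,-4,-1]
  row3 -= -1·row1 → [0,0,-4,-2]
  row3 -= 1·row2 → [0,0,0,-1]

L=[[1,0,0,0],[-1,1,0,0],[0,-1,1,0],[0,-1,1,1]] U=[[4,2,4,1],[0,4,-1,-2],[0,0,-4,-1],[0,0,0,-1]]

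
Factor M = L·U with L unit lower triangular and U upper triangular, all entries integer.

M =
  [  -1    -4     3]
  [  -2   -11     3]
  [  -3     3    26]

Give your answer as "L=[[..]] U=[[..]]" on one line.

L=[[1,0,0],[2,1,0],[3,-5,1]] U=[[-1,-4,3],[0,-3,-3],[0,0,2]]

  R1 -= 2·R0 → [0,-3,-3]
  R2 -= 3·R0 → [0,15,17]
  R2 -= -5·R1 → [0,0,2]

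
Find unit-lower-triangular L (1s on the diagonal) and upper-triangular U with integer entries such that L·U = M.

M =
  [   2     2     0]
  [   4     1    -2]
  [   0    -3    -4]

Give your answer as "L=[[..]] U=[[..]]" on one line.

L=[[1,0,0],[2,1,0],[0,1,1]] U=[[2,2,0],[0,-3,-2],[0,0,-2]]

  row1 -= 2·row0 → [0,-3,-2]
  row2 -= 0·row0 → [0,-3,-4]
  row2 -= 1·row1 → [0,0,-2]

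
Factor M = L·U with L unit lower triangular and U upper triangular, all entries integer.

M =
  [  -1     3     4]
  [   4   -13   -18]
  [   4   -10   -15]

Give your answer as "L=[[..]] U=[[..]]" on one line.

L=[[1,0,0],[-4,1,0],[-4,-2,1]] U=[[-1,3,4],[0,-1,-2],[0,0,-3]]

  R1 -= -4·R0 → [0,-1,-2]
  R2 -= -4·R0 → [0,2,1]
  R2 -= -2·R1 → [0,0,-3]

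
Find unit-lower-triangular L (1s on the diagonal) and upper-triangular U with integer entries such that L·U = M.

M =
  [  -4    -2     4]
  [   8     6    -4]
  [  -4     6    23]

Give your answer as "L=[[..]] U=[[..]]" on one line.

L=[[1,0,0],[-2,1,0],[1,4,1]] U=[[-4,-2,4],[0,2,4],[0,0,3]]

  row1 -= -2·row0 → [0,2,4]
  row2 -= 1·row0 → [0,8,19]
  row2 -= 4·row1 → [0,0,3]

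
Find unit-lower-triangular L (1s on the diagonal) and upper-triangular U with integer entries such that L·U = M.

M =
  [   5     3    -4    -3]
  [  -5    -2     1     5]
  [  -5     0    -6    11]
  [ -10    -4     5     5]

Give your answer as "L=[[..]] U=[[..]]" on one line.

  R1 -= -1·R0 → [0,1,-3,2]
  R2 -= -1·R0 → [0,3,-10,8]
  R3 -= -2·R0 → [0,2,-3,-1]
  R2 -= 3·R1 → [0,0,-1,2]
  R3 -= 2·R1 → [0,0,3,-5]
  R3 -= -3·R2 → [0,0,0,1]

L=[[1,0,0,0],[-1,1,0,0],[-1,3,1,0],[-2,2,-3,1]] U=[[5,3,-4,-3],[0,1,-3,2],[0,0,-1,2],[0,0,0,1]]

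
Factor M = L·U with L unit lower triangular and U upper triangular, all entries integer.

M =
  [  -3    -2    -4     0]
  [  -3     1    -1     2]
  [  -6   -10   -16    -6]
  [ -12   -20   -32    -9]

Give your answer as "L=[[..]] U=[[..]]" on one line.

L=[[1,0,0,0],[1,1,0,0],[2,-2,1,0],[4,-4,2,1]] U=[[-3,-2,-4,0],[0,3,3,2],[0,0,-2,-2],[0,0,0,3]]

  R1 -= 1·R0 → [0,3,3,2]
  R2 -= 2·R0 → [0,-6,-8,-6]
  R3 -= 4·R0 → [0,-12,-16,-9]
  R2 -= -2·R1 → [0,0,-2,-2]
  R3 -= -4·R1 → [0,0,-4,-1]
  R3 -= 2·R2 → [0,0,0,3]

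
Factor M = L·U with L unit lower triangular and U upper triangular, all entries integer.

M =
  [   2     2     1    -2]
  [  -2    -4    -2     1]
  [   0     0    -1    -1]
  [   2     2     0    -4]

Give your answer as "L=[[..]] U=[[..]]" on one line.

L=[[1,0,0,0],[-1,1,0,0],[0,0,1,0],[1,0,1,1]] U=[[2,2,1,-2],[0,-2,-1,-1],[0,0,-1,-1],[0,0,0,-1]]

  row1 -= -1·row0 → [0,-2,-1,-1]
  row2 -= 0·row0 → [0,0,-1,-1]
  row3 -= 1·row0 → [0,0,-1,-2]
  row2 -= 0·row1 → [0,0,-1,-1]
  row3 -= 0·row1 → [0,0,-1,-2]
  row3 -= 1·row2 → [0,0,0,-1]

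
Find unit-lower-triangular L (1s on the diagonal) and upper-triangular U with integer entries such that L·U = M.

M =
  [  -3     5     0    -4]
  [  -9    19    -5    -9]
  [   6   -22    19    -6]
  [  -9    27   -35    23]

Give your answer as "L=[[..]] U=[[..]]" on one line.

L=[[1,0,0,0],[3,1,0,0],[-2,-3,1,0],[3,3,-5,1]] U=[[-3,5,0,-4],[0,4,-5,3],[0,0,4,-5],[0,0,0,1]]

  r1 -= 3·r0 → [0,4,-5,3]
  r2 -= -2·r0 → [0,-12,19,-14]
  r3 -= 3·r0 → [0,12,-35,35]
  r2 -= -3·r1 → [0,0,4,-5]
  r3 -= 3·r1 → [0,0,-20,26]
  r3 -= -5·r2 → [0,0,0,1]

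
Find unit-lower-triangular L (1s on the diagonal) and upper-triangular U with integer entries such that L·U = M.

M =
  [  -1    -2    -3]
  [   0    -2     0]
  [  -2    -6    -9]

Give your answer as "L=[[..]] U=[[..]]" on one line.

  r1 -= 0·r0 → [0,-2,0]
  r2 -= 2·r0 → [0,-2,-3]
  r2 -= 1·r1 → [0,0,-3]

L=[[1,0,0],[0,1,0],[2,1,1]] U=[[-1,-2,-3],[0,-2,0],[0,0,-3]]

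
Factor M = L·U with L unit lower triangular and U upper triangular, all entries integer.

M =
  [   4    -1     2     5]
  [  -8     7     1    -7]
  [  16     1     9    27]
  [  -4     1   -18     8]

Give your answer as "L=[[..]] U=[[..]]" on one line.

L=[[1,0,0,0],[-2,1,0,0],[4,1,1,0],[-1,0,4,1]] U=[[4,-1,2,5],[0,5,5,3],[0,0,-4,4],[0,0,0,-3]]

  row1 -= -2·row0 → [0,5,5,3]
  row2 -= 4·row0 → [0,5,1,7]
  row3 -= -1·row0 → [0,0,-16,13]
  row2 -= 1·row1 → [0,0,-4,4]
  row3 -= 0·row1 → [0,0,-16,13]
  row3 -= 4·row2 → [0,0,0,-3]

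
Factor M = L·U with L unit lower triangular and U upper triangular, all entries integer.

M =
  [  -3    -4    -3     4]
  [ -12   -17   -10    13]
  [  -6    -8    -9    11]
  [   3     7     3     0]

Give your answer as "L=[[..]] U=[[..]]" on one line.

L=[[1,0,0,0],[4,1,0,0],[2,0,1,0],[-1,-3,-2,1]] U=[[-3,-4,-3,4],[0,-1,2,-3],[0,0,-3,3],[0,0,0,1]]

  row1 -= 4·row0 → [0,-1,2,-3]
  row2 -= 2·row0 → [0,0,-3,3]
  row3 -= -1·row0 → [0,3,0,4]
  row2 -= 0·row1 → [0,0,-3,3]
  row3 -= -3·row1 → [0,0,6,-5]
  row3 -= -2·row2 → [0,0,0,1]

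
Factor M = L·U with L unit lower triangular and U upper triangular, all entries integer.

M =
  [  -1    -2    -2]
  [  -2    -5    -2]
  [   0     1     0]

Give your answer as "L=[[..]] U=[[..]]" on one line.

  r1 -= 2·r0 → [0,-1,2]
  r2 -= 0·r0 → [0,1,0]
  r2 -= -1·r1 → [0,0,2]

L=[[1,0,0],[2,1,0],[0,-1,1]] U=[[-1,-2,-2],[0,-1,2],[0,0,2]]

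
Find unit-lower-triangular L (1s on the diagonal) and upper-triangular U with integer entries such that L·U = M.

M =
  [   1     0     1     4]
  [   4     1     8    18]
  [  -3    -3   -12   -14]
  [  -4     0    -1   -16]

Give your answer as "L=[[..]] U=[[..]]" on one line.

L=[[1,0,0,0],[4,1,0,0],[-3,-3,1,0],[-4,0,1,1]] U=[[1,0,1,4],[0,1,4,2],[0,0,3,4],[0,0,0,-4]]

  R1 -= 4·R0 → [0,1,4,2]
  R2 -= -3·R0 → [0,-3,-9,-2]
  R3 -= -4·R0 → [0,0,3,0]
  R2 -= -3·R1 → [0,0,3,4]
  R3 -= 0·R1 → [0,0,3,0]
  R3 -= 1·R2 → [0,0,0,-4]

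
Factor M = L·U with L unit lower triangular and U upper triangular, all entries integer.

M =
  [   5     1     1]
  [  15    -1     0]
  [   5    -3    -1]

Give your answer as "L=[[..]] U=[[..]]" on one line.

  row1 -= 3·row0 → [0,-4,-3]
  row2 -= 1·row0 → [0,-4,-2]
  row2 -= 1·row1 → [0,0,1]

L=[[1,0,0],[3,1,0],[1,1,1]] U=[[5,1,1],[0,-4,-3],[0,0,1]]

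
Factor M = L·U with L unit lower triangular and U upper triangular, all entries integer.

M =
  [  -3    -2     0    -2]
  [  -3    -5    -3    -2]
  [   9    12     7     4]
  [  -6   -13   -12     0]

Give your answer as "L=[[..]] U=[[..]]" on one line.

L=[[1,0,0,0],[1,1,0,0],[-3,-2,1,0],[2,3,-3,1]] U=[[-3,-2,0,-2],[0,-3,-3,0],[0,0,1,-2],[0,0,0,-2]]

  row1 -= 1·row0 → [0,-3,-3,0]
  row2 -= -3·row0 → [0,6,7,-2]
  row3 -= 2·row0 → [0,-9,-12,4]
  row2 -= -2·row1 → [0,0,1,-2]
  row3 -= 3·row1 → [0,0,-3,4]
  row3 -= -3·row2 → [0,0,0,-2]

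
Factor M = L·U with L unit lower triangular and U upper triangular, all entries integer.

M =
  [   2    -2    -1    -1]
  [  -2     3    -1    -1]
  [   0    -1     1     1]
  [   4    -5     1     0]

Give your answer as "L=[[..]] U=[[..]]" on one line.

  r1 -= -1·r0 → [0,1,-2,-2]
  r2 -= 0·r0 → [0,-1,1,1]
  r3 -= 2·r0 → [0,-1,3,2]
  r2 -= -1·r1 → [0,0,-1,-1]
  r3 -= -1·r1 → [0,0,1,0]
  r3 -= -1·r2 → [0,0,0,-1]

L=[[1,0,0,0],[-1,1,0,0],[0,-1,1,0],[2,-1,-1,1]] U=[[2,-2,-1,-1],[0,1,-2,-2],[0,0,-1,-1],[0,0,0,-1]]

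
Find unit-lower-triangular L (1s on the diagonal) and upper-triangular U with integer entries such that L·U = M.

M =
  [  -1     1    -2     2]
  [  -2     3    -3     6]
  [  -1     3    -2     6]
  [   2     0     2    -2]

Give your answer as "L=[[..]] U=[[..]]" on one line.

L=[[1,0,0,0],[2,1,0,0],[1,2,1,0],[-2,2,2,1]] U=[[-1,1,-2,2],[0,1,1,2],[0,0,-2,0],[0,0,0,-2]]

  R1 -= 2·R0 → [0,1,1,2]
  R2 -= 1·R0 → [0,2,0,4]
  R3 -= -2·R0 → [0,2,-2,2]
  R2 -= 2·R1 → [0,0,-2,0]
  R3 -= 2·R1 → [0,0,-4,-2]
  R3 -= 2·R2 → [0,0,0,-2]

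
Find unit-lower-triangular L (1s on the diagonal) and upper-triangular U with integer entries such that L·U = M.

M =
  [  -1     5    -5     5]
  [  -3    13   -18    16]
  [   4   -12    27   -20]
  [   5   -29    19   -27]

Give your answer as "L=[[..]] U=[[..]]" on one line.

  R1 -= 3·R0 → [0,-2,-3,1]
  R2 -= -4·R0 → [0,8,7,0]
  R3 -= -5·R0 → [0,-4,-6,-2]
  R2 -= -4·R1 → [0,0,-5,4]
  R3 -= 2·R1 → [0,0,0,-4]
  R3 -= 0·R2 → [0,0,0,-4]

L=[[1,0,0,0],[3,1,0,0],[-4,-4,1,0],[-5,2,0,1]] U=[[-1,5,-5,5],[0,-2,-3,1],[0,0,-5,4],[0,0,0,-4]]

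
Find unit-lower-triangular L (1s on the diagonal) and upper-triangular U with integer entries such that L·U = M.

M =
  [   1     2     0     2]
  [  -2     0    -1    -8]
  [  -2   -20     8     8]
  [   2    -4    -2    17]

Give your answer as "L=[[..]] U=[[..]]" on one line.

L=[[1,0,0,0],[-2,1,0,0],[-2,-4,1,0],[2,-2,-1,1]] U=[[1,2,0,2],[0,4,-1,-4],[0,0,4,-4],[0,0,0,1]]

  row1 -= -2·row0 → [0,4,-1,-4]
  row2 -= -2·row0 → [0,-16,8,12]
  row3 -= 2·row0 → [0,-8,-2,13]
  row2 -= -4·row1 → [0,0,4,-4]
  row3 -= -2·row1 → [0,0,-4,5]
  row3 -= -1·row2 → [0,0,0,1]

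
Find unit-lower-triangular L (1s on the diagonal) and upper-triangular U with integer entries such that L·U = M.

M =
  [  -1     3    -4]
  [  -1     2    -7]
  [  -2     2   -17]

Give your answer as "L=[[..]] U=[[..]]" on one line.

  r1 -= 1·r0 → [0,-1,-3]
  r2 -= 2·r0 → [0,-4,-9]
  r2 -= 4·r1 → [0,0,3]

L=[[1,0,0],[1,1,0],[2,4,1]] U=[[-1,3,-4],[0,-1,-3],[0,0,3]]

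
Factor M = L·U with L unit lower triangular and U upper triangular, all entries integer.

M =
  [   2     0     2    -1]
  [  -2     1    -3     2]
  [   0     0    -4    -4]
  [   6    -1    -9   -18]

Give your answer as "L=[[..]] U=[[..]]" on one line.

L=[[1,0,0,0],[-1,1,0,0],[0,0,1,0],[3,-1,4,1]] U=[[2,0,2,-1],[0,1,-1,1],[0,0,-4,-4],[0,0,0,2]]

  R1 -= -1·R0 → [0,1,-1,1]
  R2 -= 0·R0 → [0,0,-4,-4]
  R3 -= 3·R0 → [0,-1,-15,-15]
  R2 -= 0·R1 → [0,0,-4,-4]
  R3 -= -1·R1 → [0,0,-16,-14]
  R3 -= 4·R2 → [0,0,0,2]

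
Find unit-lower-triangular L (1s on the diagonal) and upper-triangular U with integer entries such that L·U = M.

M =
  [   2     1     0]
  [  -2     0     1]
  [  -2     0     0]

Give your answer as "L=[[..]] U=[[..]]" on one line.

L=[[1,0,0],[-1,1,0],[-1,1,1]] U=[[2,1,0],[0,1,1],[0,0,-1]]

  r1 -= -1·r0 → [0,1,1]
  r2 -= -1·r0 → [0,1,0]
  r2 -= 1·r1 → [0,0,-1]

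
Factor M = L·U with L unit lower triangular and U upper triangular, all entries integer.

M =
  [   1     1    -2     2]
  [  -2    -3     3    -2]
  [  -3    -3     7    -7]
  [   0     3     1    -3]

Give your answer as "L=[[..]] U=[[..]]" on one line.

  r1 -= -2·r0 → [0,-1,-1,2]
  r2 -= -3·r0 → [0,0,1,-1]
  r3 -= 0·r0 → [0,3,1,-3]
  r2 -= 0·r1 → [0,0,1,-1]
  r3 -= -3·r1 → [0,0,-2,3]
  r3 -= -2·r2 → [0,0,0,1]

L=[[1,0,0,0],[-2,1,0,0],[-3,0,1,0],[0,-3,-2,1]] U=[[1,1,-2,2],[0,-1,-1,2],[0,0,1,-1],[0,0,0,1]]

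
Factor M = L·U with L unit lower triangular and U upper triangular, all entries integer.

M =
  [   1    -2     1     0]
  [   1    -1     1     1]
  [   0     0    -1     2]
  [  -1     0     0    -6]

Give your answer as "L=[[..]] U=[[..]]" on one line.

  R1 -= 1·R0 → [0,1,0,1]
  R2 -= 0·R0 → [0,0,-1,2]
  R3 -= -1·R0 → [0,-2,1,-6]
  R2 -= 0·R1 → [0,0,-1,2]
  R3 -= -2·R1 → [0,0,1,-4]
  R3 -= -1·R2 → [0,0,0,-2]

L=[[1,0,0,0],[1,1,0,0],[0,0,1,0],[-1,-2,-1,1]] U=[[1,-2,1,0],[0,1,0,1],[0,0,-1,2],[0,0,0,-2]]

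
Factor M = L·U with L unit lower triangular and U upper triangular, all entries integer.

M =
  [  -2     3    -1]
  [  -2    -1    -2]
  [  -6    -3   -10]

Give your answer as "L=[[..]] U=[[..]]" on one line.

L=[[1,0,0],[1,1,0],[3,3,1]] U=[[-2,3,-1],[0,-4,-1],[0,0,-4]]

  R1 -= 1·R0 → [0,-4,-1]
  R2 -= 3·R0 → [0,-12,-7]
  R2 -= 3·R1 → [0,0,-4]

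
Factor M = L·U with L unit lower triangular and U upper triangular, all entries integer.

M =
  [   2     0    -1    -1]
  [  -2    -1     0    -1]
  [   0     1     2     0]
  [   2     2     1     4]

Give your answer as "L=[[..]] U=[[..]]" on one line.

L=[[1,0,0,0],[-1,1,0,0],[0,-1,1,0],[1,-2,0,1]] U=[[2,0,-1,-1],[0,-1,-1,-2],[0,0,1,-2],[0,0,0,1]]

  row1 -= -1·row0 → [0,-1,-1,-2]
  row2 -= 0·row0 → [0,1,2,0]
  row3 -= 1·row0 → [0,2,2,5]
  row2 -= -1·row1 → [0,0,1,-2]
  row3 -= -2·row1 → [0,0,0,1]
  row3 -= 0·row2 → [0,0,0,1]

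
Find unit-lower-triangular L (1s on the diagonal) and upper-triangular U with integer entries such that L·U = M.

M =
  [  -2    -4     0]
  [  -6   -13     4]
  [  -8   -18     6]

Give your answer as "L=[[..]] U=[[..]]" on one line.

L=[[1,0,0],[3,1,0],[4,2,1]] U=[[-2,-4,0],[0,-1,4],[0,0,-2]]

  r1 -= 3·r0 → [0,-1,4]
  r2 -= 4·r0 → [0,-2,6]
  r2 -= 2·r1 → [0,0,-2]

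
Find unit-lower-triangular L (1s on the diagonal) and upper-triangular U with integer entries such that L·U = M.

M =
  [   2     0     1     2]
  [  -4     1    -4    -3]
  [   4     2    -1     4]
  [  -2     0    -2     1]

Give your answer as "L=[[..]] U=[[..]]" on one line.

  R1 -= -2·R0 → [0,1,-2,1]
  R2 -= 2·R0 → [0,2,-3,0]
  R3 -= -1·R0 → [0,0,-1,3]
  R2 -= 2·R1 → [0,0,1,-2]
  R3 -= 0·R1 → [0,0,-1,3]
  R3 -= -1·R2 → [0,0,0,1]

L=[[1,0,0,0],[-2,1,0,0],[2,2,1,0],[-1,0,-1,1]] U=[[2,0,1,2],[0,1,-2,1],[0,0,1,-2],[0,0,0,1]]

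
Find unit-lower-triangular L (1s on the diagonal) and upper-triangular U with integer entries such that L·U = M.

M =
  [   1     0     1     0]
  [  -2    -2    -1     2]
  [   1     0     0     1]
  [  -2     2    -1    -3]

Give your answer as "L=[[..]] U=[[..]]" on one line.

  row1 -= -2·row0 → [0,-2,1,2]
  row2 -= 1·row0 → [0,0,-1,1]
  row3 -= -2·row0 → [0,2,1,-3]
  row2 -= 0·row1 → [0,0,-1,1]
  row3 -= -1·row1 → [0,0,2,-1]
  row3 -= -2·row2 → [0,0,0,1]

L=[[1,0,0,0],[-2,1,0,0],[1,0,1,0],[-2,-1,-2,1]] U=[[1,0,1,0],[0,-2,1,2],[0,0,-1,1],[0,0,0,1]]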